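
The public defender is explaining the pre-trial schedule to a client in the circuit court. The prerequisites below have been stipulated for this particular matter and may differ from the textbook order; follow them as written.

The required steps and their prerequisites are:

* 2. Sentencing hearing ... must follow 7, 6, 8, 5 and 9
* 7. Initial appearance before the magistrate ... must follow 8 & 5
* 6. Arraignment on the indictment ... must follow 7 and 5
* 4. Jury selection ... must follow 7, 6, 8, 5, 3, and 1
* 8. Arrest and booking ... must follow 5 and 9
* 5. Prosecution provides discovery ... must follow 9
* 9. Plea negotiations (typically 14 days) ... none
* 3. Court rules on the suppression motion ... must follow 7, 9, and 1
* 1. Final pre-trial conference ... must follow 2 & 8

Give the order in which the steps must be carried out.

9 5 8 7 6 2 1 3 4

9 is the only step with nothing outstanding, so it goes first.
5 needed 9, now all done → 5.
8 is the only step now ready → 8.
That leaves 7 as the only ready step → 7.
6 needed 7 and 5, now all done → 6.
2 needed 7, 6, 8, 5 and 9, now all done → 2.
1 is the only step now ready → 1.
3 needed 7, 9 and 1, now all done → 3.
4 needed 7, 6, 8, 5, 3 and 1, now all done → 4.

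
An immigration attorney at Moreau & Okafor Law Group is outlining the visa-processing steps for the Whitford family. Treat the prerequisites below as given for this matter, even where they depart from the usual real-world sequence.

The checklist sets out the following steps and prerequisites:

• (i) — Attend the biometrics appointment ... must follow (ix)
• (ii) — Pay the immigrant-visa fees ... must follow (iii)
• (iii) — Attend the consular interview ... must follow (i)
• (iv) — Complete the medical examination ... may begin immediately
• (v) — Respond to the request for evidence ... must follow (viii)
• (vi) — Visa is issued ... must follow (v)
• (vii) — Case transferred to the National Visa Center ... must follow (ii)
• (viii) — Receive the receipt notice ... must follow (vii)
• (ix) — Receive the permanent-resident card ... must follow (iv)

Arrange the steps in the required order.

(iv) is the only step with nothing outstanding, so it goes first.
(ix) needed (iv), now all done → (ix).
(i) needed (ix), now all done → (i).
(iii) needed (i), now all done → (iii).
Next only (ii) has its prerequisites met → (ii).
(vii) needed (ii), now all done → (vii).
That leaves (viii) as the only ready step → (viii).
(v) needed (viii), now all done → (v).
(vi) needed (v), now all done → (vi).

(iv) (ix) (i) (iii) (ii) (vii) (viii) (v) (vi)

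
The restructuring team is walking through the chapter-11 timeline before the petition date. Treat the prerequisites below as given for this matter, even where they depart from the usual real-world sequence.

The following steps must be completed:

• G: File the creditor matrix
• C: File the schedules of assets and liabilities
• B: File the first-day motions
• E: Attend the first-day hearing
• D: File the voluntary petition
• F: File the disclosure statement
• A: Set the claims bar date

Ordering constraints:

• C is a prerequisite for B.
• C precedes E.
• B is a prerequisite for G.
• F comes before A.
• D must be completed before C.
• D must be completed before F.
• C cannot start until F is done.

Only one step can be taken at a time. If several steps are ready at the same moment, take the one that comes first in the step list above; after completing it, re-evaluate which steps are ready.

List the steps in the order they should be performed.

D has no prerequisites → D first.
Next only F has its prerequisites met → F.
Ready: C and A. C is listed earlier → C.
B and E now also ready, so the ready set is {B, E, A}; B is listed earlier → B.
G now also ready, so the ready set is {G, E, A}; G is listed earlier → G.
Now E and A have their prerequisites met. E is listed earlier, so E next.
A is the only step now ready → A.

D F C B G E A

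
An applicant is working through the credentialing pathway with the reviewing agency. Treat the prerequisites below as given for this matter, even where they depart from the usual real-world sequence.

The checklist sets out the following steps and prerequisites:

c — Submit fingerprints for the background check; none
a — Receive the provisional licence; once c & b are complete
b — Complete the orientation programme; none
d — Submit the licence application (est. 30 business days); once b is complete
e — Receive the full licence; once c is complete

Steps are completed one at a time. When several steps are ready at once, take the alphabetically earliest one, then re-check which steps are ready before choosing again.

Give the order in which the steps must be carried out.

b c a d e

Nothing is required for b and c. b has the earlier label → b first.
d now also ready, so the ready set is {c, d}; c has the earlier label → c.
a and e now also ready, so the ready set is {a, d, e}; a has the earlier label → a.
Ready: d and e. d has the earlier label → d.
That leaves e as the only ready step → e.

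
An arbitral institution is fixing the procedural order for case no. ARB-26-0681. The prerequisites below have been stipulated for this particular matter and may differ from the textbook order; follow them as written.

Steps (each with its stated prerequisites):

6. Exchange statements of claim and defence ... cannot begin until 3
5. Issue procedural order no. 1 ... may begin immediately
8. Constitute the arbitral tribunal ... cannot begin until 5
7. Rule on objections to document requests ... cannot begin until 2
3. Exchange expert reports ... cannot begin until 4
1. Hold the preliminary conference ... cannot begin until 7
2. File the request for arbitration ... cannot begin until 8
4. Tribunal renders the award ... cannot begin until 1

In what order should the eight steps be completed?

Only 5 has no prerequisites, so it is first.
That leaves 8 as the only ready step → 8.
2 needed 8, now all done → 2.
Next only 7 has its prerequisites met → 7.
1 is the only step now ready → 1.
4 needed 1, now all done → 4.
3 needed 4, now all done → 3.
6 needed 3, now all done → 6.

5, 8, 2, 7, 1, 4, 3, 6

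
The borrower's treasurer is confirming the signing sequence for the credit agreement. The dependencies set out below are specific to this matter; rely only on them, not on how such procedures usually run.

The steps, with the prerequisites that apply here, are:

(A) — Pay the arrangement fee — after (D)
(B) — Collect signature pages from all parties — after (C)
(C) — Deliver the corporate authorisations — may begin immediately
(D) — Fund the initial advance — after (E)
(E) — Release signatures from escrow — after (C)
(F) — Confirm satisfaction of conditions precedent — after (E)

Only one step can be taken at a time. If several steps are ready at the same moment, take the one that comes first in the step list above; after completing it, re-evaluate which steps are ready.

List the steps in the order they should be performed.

Only (C) has no prerequisites, so it is first.
Now (B) and (E) have their prerequisites met. (B) is listed earlier, so (B) next.
(E) needed (C), now all done → (E).
Now (D) and (F) have their prerequisites met. (D) is listed earlier, so (D) next.
(A) now also ready, so the ready set is {(A), (F)}; (A) is listed earlier → (A).
(F) needed (E), now all done → (F).

(C), (B), (E), (D), (A), (F)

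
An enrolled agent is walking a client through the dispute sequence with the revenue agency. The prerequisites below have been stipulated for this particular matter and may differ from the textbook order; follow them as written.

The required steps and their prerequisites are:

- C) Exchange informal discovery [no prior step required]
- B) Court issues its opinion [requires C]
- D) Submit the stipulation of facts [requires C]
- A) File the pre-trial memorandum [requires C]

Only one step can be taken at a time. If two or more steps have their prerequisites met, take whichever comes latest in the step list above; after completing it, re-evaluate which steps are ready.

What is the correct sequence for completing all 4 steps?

C, A, D, B

C has no prerequisites → C first.
Ready: A, D and B. A is listed later → A.
Now D and B have their prerequisites met. D is listed later, so D next.
Next only B has its prerequisites met → B.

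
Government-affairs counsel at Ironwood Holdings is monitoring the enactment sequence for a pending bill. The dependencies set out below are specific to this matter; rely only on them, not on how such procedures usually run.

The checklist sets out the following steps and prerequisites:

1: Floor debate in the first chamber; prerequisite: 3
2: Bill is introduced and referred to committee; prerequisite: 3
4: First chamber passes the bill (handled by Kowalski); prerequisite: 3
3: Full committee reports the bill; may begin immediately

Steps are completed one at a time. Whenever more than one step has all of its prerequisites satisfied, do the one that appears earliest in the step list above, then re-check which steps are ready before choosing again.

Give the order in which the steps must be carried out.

3 → 1 → 2 → 4

3 has no prerequisites → 3 first.
Now 1, 2 and 4 have their prerequisites met. 1 is listed earlier, so 1 next.
Ready: 2 and 4. 2 is listed earlier → 2.
That leaves 4 as the only ready step → 4.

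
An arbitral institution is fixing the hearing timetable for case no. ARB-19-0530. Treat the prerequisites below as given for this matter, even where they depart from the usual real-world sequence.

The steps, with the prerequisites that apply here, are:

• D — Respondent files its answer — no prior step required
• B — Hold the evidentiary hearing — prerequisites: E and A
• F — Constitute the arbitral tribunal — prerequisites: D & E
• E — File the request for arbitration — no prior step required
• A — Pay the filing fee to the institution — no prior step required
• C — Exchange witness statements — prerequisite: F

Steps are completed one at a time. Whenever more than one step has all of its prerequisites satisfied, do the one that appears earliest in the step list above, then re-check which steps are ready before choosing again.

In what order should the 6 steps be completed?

D → E → F → A → B → C

D, E and A have no prerequisites; D is listed earlier, so D is first.
E and A are both available; E is listed earlier → E.
Now F and A have their prerequisites met. F is listed earlier, so F next.
Now A and C have their prerequisites met. A is listed earlier, so A next.
B now also ready, so the ready set is {B, C}; B is listed earlier → B.
C is the only step now ready → C.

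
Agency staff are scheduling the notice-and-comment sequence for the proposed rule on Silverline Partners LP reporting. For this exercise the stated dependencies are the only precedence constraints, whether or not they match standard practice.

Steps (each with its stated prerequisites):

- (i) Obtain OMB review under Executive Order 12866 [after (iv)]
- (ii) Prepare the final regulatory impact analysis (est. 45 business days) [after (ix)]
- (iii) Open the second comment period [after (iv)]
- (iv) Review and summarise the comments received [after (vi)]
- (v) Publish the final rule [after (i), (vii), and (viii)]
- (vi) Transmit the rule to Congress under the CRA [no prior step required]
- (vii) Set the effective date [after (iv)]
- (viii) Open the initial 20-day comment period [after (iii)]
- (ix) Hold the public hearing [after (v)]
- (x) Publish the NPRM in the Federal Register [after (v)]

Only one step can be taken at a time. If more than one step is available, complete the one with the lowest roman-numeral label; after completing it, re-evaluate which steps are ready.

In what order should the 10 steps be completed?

(vi) (iv) (i) (iii) (vii) (viii) (v) (ix) (ii) (x)

(vi) is the only step with nothing outstanding, so it goes first.
That leaves (iv) as the only ready step → (iv).
Ready: (i), (iii) and (vii). (i) has the earlier label → (i).
(iii) and (vii) are both available; (iii) has the earlier label → (iii).
(vii) and (viii) are both available; (vii) has the earlier label → (vii).
That leaves (viii) as the only ready step → (viii).
That leaves (v) as the only ready step → (v).
Ready: (ix) and (x). (ix) has the earlier label → (ix).
(ii) now also ready, so the ready set is {(ii), (x)}; (ii) has the earlier label → (ii).
(x) needed (v), now all done → (x).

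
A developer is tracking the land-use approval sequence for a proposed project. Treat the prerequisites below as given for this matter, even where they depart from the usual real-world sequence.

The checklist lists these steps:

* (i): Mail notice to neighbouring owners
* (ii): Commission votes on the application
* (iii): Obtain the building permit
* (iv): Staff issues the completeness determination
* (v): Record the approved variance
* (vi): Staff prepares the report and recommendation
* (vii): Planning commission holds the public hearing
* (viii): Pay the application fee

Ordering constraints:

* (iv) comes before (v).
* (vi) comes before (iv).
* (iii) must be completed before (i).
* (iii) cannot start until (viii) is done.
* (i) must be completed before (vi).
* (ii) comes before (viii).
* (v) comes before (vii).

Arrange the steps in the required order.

(ii) (viii) (iii) (i) (vi) (iv) (v) (vii)

Only (ii) has no prerequisites, so it is first.
That leaves (viii) as the only ready step → (viii).
(iii) needed (viii), now all done → (iii).
(i) needed (iii), now all done → (i).
(vi) needed (i), now all done → (vi).
(iv) needed (vi), now all done → (iv).
Next only (v) has its prerequisites met → (v).
That leaves (vii) as the only ready step → (vii).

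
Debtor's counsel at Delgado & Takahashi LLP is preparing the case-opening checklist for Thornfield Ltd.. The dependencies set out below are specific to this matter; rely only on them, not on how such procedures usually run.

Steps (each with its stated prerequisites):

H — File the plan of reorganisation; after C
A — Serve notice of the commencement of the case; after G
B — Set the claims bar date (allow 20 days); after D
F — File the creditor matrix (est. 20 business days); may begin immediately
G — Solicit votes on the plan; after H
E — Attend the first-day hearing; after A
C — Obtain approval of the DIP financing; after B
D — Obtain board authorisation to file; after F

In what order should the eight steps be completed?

F D B C H G A E

F is the only step with nothing outstanding, so it goes first.
D needed F, now all done → D.
B is the only step now ready → B.
Next only C has its prerequisites met → C.
Next only H has its prerequisites met → H.
G is the only step now ready → G.
Next only A has its prerequisites met → A.
E needed A, now all done → E.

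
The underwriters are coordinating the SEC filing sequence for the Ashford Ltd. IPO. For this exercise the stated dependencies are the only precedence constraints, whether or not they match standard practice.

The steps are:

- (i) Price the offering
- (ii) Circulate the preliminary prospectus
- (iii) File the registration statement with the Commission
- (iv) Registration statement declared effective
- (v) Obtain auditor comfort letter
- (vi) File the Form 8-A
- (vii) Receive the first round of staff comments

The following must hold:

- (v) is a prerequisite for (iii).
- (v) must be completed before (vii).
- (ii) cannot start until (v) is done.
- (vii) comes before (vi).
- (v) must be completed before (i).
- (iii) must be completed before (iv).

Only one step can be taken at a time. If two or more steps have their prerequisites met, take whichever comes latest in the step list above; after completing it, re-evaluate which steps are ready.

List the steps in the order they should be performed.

Only (v) has no prerequisites, so it is first.
(vii), (iii), (ii) and (i) are all available; (vii) is listed later → (vii).
(vi) now also ready, so the ready set is {(vi), (iii), (ii), (i)}; (vi) is listed later → (vi).
Now (iii), (ii) and (i) have their prerequisites met. (iii) is listed later, so (iii) next.
(iv), (ii) and (i) are all available; (iv) is listed later → (iv).
(ii) and (i) are both available; (ii) is listed later → (ii).
That leaves (i) as the only ready step → (i).

(v), (vii), (vi), (iii), (iv), (ii), (i)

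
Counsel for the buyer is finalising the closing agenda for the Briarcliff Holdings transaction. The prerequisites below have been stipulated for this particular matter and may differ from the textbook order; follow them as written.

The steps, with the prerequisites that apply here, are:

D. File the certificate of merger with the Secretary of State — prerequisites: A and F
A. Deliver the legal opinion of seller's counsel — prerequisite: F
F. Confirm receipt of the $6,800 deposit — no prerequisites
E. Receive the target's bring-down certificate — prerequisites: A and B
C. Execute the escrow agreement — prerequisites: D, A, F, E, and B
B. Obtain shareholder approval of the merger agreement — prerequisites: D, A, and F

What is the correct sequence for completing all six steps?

F is the only step with nothing outstanding, so it goes first.
A needed F, now all done → A.
D is the only step now ready → D.
B needed D, A and F, now all done → B.
Next only E has its prerequisites met → E.
Next only C has its prerequisites met → C.

F, A, D, B, E, C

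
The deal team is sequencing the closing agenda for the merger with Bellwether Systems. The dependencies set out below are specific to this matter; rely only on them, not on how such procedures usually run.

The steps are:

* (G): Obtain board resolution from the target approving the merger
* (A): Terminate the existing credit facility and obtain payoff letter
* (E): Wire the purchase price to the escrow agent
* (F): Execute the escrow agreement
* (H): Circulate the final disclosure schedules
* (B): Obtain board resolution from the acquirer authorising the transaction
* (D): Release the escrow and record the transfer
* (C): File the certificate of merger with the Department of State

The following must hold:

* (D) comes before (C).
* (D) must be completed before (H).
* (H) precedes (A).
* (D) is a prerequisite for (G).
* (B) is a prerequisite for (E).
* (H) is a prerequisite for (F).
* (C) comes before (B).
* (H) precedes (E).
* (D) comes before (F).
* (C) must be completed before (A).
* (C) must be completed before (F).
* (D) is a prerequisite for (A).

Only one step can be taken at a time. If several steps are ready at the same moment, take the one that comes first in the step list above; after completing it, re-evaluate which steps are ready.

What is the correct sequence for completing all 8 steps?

(D) (G) (H) (C) (A) (F) (B) (E)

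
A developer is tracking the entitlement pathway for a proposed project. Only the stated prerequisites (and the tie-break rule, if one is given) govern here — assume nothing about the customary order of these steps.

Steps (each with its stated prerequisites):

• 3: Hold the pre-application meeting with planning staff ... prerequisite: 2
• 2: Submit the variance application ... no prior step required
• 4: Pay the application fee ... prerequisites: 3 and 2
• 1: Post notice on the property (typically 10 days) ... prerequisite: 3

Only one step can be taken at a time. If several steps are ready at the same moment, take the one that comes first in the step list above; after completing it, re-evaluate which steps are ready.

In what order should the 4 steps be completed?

2, 3, 4, 1

2 is the only step with nothing outstanding, so it goes first.
That leaves 3 as the only ready step → 3.
4 and 1 are both available; 4 is listed earlier → 4.
1 needed 3, now all done → 1.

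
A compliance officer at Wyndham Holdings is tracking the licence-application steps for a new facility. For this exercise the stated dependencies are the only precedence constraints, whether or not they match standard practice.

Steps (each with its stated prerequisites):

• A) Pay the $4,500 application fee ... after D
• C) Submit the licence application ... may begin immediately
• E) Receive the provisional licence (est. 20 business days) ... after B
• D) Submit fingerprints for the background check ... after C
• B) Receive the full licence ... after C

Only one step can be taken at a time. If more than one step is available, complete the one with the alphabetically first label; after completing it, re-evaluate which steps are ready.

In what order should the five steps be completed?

Only C has no prerequisites, so it is first.
Now B and D have their prerequisites met. B has the earlier label, so B next.
E now also ready, so the ready set is {D, E}; D has the earlier label → D.
A and E are both available; A has the earlier label → A.
Next only E has its prerequisites met → E.

C B D A E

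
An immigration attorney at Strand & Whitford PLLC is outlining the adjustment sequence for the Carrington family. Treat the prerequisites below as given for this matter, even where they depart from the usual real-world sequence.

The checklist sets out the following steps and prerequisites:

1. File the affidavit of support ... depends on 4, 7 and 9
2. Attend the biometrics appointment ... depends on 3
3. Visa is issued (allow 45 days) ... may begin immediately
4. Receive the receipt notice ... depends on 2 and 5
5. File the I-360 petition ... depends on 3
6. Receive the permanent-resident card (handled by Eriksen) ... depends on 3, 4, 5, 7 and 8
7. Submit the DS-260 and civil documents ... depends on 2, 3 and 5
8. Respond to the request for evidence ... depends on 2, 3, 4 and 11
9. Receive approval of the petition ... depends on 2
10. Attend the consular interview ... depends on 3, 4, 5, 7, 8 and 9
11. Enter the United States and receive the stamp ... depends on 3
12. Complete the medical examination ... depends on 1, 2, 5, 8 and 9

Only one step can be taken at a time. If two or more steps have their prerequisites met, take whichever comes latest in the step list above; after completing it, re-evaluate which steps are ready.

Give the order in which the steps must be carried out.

Only 3 has no prerequisites, so it is first.
Now 11, 5 and 2 have their prerequisites met. 11 is listed later, so 11 next.
Now 5 and 2 have their prerequisites met. 5 is listed later, so 5 next.
Next only 2 has its prerequisites met → 2.
9, 7 and 4 are all available; 9 is listed later → 9.
Ready: 7 and 4. 7 is listed later → 7.
4 needed 5 and 2, now all done → 4.
8 and 1 are both available; 8 is listed later → 8.
10 and 6 now also ready, so the ready set is {10, 6, 1}; 10 is listed later → 10.
6 and 1 are both available; 6 is listed later → 6.
1 is the only step now ready → 1.
Next only 12 has its prerequisites met → 12.

3 → 11 → 5 → 2 → 9 → 7 → 4 → 8 → 10 → 6 → 1 → 12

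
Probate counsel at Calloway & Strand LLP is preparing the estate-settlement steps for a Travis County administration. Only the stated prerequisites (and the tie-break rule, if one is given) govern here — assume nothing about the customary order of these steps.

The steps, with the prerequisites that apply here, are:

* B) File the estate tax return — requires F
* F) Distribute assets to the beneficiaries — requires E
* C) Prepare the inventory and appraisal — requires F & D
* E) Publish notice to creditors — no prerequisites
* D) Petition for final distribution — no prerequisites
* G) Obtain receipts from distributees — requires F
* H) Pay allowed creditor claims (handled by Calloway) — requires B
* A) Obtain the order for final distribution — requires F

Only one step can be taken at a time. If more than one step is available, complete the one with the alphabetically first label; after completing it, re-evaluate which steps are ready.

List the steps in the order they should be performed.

D E F A B C G H

D and E have no prerequisites; D has the earlier label, so D is first.
Next only E has its prerequisites met → E.
Next only F has its prerequisites met → F.
A, B, C and G are all available; A has the earlier label → A.
Now B, C and G have their prerequisites met. B has the earlier label, so B next.
H now also ready, so the ready set is {C, G, H}; C has the earlier label → C.
G and H are both available; G has the earlier label → G.
H is the only step now ready → H.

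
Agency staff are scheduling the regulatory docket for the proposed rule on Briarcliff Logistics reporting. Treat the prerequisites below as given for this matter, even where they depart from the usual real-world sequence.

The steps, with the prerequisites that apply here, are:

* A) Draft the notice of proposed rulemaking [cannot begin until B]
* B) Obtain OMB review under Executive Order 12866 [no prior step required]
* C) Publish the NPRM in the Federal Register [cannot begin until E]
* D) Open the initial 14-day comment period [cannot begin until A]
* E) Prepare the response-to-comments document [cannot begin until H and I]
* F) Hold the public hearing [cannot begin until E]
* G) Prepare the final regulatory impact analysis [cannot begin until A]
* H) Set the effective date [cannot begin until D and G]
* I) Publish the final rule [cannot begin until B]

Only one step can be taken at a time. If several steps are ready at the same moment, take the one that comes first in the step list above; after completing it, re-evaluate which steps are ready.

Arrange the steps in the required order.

B, A, D, G, H, I, E, C, F

B is the only step with nothing outstanding, so it goes first.
Ready: A and I. A is listed earlier → A.
D and G now also ready, so the ready set is {D, G, I}; D is listed earlier → D.
Ready: G and I. G is listed earlier → G.
Now H and I have their prerequisites met. H is listed earlier, so H next.
I needed B, now all done → I.
E needed H and I, now all done → E.
C and F are both available; C is listed earlier → C.
That leaves F as the only ready step → F.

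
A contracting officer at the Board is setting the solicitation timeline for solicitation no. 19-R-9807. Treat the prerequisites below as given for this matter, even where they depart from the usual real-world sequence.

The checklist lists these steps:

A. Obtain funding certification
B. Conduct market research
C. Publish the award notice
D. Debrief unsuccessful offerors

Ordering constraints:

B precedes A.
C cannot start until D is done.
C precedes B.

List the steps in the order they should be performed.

Only D has no prerequisites, so it is first.
That leaves C as the only ready step → C.
B needed C, now all done → B.
Next only A has its prerequisites met → A.

D, C, B, A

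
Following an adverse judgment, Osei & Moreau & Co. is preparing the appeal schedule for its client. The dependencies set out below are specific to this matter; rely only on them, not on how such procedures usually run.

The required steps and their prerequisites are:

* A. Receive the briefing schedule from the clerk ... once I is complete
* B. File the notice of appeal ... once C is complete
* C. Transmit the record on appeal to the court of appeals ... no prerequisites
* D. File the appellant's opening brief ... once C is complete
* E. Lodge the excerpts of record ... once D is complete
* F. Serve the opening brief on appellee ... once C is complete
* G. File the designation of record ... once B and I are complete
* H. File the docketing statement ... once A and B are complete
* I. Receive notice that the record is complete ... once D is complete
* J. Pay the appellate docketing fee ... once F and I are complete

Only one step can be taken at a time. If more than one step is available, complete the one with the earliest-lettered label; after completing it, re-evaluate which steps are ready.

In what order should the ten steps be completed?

C is the only step with nothing outstanding, so it goes first.
Now B, D and F have their prerequisites met. B has the earlier label, so B next.
Now D and F have their prerequisites met. D has the earlier label, so D next.
E, F and I are all available; E has the earlier label → E.
Ready: F and I. F has the earlier label → F.
That leaves I as the only ready step → I.
Ready: A, G and J. A has the earlier label → A.
Ready: G, H and J. G has the earlier label → G.
H and J are both available; H has the earlier label → H.
That leaves J as the only ready step → J.

C → B → D → E → F → I → A → G → H → J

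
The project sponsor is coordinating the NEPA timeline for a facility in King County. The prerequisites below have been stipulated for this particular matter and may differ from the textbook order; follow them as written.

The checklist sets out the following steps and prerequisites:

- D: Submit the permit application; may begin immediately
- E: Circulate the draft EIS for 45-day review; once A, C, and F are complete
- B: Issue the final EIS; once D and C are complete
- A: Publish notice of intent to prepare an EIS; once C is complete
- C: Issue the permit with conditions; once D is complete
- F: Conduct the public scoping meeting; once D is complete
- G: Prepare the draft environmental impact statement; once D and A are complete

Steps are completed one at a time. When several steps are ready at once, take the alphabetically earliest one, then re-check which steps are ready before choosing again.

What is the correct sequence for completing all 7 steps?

Only D has no prerequisites, so it is first.
Ready: C and F. C has the earlier label → C.
A and B now also ready, so the ready set is {A, B, F}; A has the earlier label → A.
Now B, F and G have their prerequisites met. B has the earlier label, so B next.
F and G are both available; F has the earlier label → F.
Ready: E and G. E has the earlier label → E.
That leaves G as the only ready step → G.

D C A B F E G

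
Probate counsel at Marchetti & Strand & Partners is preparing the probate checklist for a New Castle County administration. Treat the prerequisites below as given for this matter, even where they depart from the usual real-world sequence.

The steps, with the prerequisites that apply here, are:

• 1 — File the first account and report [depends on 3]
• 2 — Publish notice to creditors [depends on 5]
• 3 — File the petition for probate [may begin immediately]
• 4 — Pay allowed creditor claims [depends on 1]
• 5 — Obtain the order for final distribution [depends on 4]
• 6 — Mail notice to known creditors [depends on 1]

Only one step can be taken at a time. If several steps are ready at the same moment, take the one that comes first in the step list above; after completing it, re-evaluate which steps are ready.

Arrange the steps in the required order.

3 1 4 5 2 6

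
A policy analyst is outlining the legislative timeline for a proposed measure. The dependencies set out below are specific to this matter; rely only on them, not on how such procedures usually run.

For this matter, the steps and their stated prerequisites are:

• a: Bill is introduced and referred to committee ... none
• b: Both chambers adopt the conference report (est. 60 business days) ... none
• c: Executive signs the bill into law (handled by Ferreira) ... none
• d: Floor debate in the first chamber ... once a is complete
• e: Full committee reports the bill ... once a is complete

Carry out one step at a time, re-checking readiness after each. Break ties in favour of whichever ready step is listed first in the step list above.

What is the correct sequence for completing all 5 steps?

a b c d e

Nothing is required for a, b and c. a is listed earlier → a first.
d and e now also ready, so the ready set is {b, c, d, e}; b is listed earlier → b.
Ready: c, d and e. c is listed earlier → c.
Now d and e have their prerequisites met. d is listed earlier, so d next.
Next only e has its prerequisites met → e.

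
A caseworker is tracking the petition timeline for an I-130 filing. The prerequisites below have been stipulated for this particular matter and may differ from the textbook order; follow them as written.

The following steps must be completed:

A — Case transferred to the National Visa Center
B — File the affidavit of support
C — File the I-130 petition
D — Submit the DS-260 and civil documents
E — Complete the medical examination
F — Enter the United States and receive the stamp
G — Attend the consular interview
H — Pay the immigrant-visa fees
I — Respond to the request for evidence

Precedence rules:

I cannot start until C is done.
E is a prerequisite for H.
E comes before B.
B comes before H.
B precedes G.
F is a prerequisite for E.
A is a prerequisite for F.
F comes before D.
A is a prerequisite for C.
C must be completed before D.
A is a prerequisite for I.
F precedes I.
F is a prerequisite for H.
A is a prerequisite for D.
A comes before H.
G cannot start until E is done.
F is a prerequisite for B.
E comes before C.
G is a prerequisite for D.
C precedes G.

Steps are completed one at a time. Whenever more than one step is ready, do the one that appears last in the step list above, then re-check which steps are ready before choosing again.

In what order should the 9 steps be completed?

A, F, E, C, I, B, H, G, D

A has no prerequisites → A first.
F needed A, now all done → F.
E is the only step now ready → E.
Ready: C and B. C is listed later → C.
Now I and B have their prerequisites met. I is listed later, so I next.
B is the only step now ready → B.
Ready: H and G. H is listed later → H.
That leaves G as the only ready step → G.
D needed G, F, C and A, now all done → D.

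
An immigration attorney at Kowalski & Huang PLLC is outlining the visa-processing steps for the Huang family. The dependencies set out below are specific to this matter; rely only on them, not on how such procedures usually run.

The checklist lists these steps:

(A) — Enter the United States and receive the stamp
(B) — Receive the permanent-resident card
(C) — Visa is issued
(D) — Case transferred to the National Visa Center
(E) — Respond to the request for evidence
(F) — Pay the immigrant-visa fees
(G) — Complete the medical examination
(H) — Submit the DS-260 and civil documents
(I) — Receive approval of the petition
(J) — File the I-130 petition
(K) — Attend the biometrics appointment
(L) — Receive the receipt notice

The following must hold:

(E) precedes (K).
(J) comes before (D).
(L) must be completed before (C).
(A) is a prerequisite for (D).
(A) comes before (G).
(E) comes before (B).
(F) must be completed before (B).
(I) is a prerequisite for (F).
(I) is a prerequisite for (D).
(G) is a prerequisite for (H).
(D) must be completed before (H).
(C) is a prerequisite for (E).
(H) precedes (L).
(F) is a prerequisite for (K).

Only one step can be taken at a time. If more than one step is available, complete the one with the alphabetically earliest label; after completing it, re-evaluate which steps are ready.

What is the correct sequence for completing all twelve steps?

(A), (I) and (J) have no prerequisites; (A) has the earlier label, so (A) is first.
(G) now also ready, so the ready set is {(G), (I), (J)}; (G) has the earlier label → (G).
(I) and (J) are both available; (I) has the earlier label → (I).
Now (F) and (J) have their prerequisites met. (F) has the earlier label, so (F) next.
(J) is the only step now ready → (J).
(D) needed (A), (I) and (J), now all done → (D).
Next only (H) has its prerequisites met → (H).
Next only (L) has its prerequisites met → (L).
Next only (C) has its prerequisites met → (C).
(E) needed (C), now all done → (E).
Now (B) and (K) have their prerequisites met. (B) has the earlier label, so (B) next.
(K) needed (E) and (F), now all done → (K).

(A) → (G) → (I) → (F) → (J) → (D) → (H) → (L) → (C) → (E) → (B) → (K)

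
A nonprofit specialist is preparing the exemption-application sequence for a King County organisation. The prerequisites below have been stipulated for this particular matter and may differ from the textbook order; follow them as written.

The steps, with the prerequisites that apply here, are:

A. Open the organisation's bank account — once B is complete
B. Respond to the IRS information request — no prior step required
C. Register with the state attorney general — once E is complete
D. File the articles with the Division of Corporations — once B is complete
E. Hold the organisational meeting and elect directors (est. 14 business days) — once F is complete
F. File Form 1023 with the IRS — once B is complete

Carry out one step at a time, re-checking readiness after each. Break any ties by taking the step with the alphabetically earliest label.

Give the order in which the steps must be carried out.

B, A, D, F, E, C

B is the only step with nothing outstanding, so it goes first.
Ready: A, D and F. A has the earlier label → A.
D and F are both available; D has the earlier label → D.
F is the only step now ready → F.
That leaves E as the only ready step → E.
C is the only step now ready → C.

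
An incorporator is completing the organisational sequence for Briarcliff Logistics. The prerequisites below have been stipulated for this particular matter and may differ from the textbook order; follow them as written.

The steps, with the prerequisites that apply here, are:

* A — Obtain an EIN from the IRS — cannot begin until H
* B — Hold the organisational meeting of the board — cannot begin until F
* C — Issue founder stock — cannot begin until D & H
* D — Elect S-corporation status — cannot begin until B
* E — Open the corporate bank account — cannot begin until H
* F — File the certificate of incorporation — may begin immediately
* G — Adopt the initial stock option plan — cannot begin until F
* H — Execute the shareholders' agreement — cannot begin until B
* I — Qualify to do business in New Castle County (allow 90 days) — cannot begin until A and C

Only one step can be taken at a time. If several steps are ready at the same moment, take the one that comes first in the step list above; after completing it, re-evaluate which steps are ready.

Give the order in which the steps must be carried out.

F B D G H A C E I

Only F has no prerequisites, so it is first.
B and G are both available; B is listed earlier → B.
D and H now also ready, so the ready set is {D, G, H}; D is listed earlier → D.
Ready: G and H. G is listed earlier → G.
H needed B, now all done → H.
A, C and E are all available; A is listed earlier → A.
C and E are both available; C is listed earlier → C.
I now also ready, so the ready set is {E, I}; E is listed earlier → E.
That leaves I as the only ready step → I.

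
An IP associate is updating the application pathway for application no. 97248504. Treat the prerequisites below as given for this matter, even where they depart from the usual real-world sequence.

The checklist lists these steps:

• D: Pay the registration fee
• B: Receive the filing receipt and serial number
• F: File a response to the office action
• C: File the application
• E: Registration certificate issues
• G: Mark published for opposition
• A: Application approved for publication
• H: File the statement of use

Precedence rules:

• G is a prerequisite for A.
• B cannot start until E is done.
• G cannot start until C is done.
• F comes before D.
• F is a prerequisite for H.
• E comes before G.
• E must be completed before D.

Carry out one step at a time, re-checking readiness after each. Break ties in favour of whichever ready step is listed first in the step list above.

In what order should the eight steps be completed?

F, C and E have no prerequisites; F is listed earlier, so F is first.
Now C, E and H have their prerequisites met. C is listed earlier, so C next.
Now E and H have their prerequisites met. E is listed earlier, so E next.
D, B and G now also ready, so the ready set is {D, B, G, H}; D is listed earlier → D.
B, G and H are all available; B is listed earlier → B.
Ready: G and H. G is listed earlier → G.
Ready: A and H. A is listed earlier → A.
H needed F, now all done → H.

F, C, E, D, B, G, A, H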